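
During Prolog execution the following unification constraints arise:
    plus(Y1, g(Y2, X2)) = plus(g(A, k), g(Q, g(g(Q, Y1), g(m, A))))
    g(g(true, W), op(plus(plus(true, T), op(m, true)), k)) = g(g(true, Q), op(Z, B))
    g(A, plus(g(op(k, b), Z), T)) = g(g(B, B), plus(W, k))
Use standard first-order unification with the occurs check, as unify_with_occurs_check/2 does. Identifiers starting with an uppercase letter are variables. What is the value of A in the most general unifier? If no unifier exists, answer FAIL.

Decompose plus/2: Y1 = g(A, k),  g(Y2, X2) = g(Q, g(g(Q, Y1), g(m, A))).
Bind Y1 := g(A, k); substituting into the one remaining equation that mentions Y1 gives: g(Y2, X2) = g(Q, g(g(Q, g(A, k)), g(m, A))).
Decompose g/2: Y2 = Q,  X2 = g(g(Q, g(A, k)), g(m, A)).
Bind Y2 := Q; no other remaining equation mentions Y2.
Bind X2 := g(g(Q, g(A, k)), g(m, A)); no other remaining equation mentions X2.
Decompose g/2: g(true, W) = g(true, Q),  op(plus(plus(true, T), op(m, true)), k) = op(Z, B).
Decompose g/2: true = true,  W = Q.
Delete trivial equation true = true.
Bind W := Q; substituting into the one remaining equation that mentions W gives: g(A, plus(g(op(k, b), Z), T)) = g(g(B, B), plus(Q, k)).
Decompose op/2: plus(plus(true, T), op(m, true)) = Z,  k = B.
Bind Z := plus(plus(true, T), op(m, true)); substituting into the one remaining equation that mentions Z gives: g(A, plus(g(op(k, b), plus(plus(true, T), op(m, true))), T)) = g(g(B, B), plus(Q, k)).
Bind B := k; substituting into the remaining equation gives: g(A, plus(g(op(k, b), plus(plus(true, T), op(m, true))), T)) = g(g(k, k), plus(Q, k)).
Decompose g/2: A = g(k, k),  plus(g(op(k, b), plus(plus(true, T), op(m, true))), T) = plus(Q, k).
Bind A := g(k, k); no other remaining equation mentions A. Substituting into the earlier bindings gives Y1 := g(g(k, k), k), X2 := g(g(Q, g(g(k, k), k)), g(m, g(k, k))).
Decompose plus/2: g(op(k, b), plus(plus(true, T), op(m, true))) = Q,  T = k.
Bind Q := g(op(k, b), plus(plus(true, T), op(m, true))); no other remaining equation mentions Q. Substituting into the earlier bindings gives Y2 := g(op(k, b), plus(plus(true, T), op(m, true))), X2 := g(g(g(op(k, b), plus(plus(true, T), op(m, true))), g(g(k, k), k)), g(m, g(k, k))), W := g(op(k, b), plus(plus(true, T), op(m, true))).
Bind T := k. Substituting into the earlier bindings gives Y2 := g(op(k, b), plus(plus(true, k), op(m, true))), X2 := g(g(g(op(k, b), plus(plus(true, k), op(m, true))), g(g(k, k), k)), g(m, g(k, k))), W := g(op(k, b), plus(plus(true, k), op(m, true))), Z := plus(plus(true, k), op(m, true)), Q := g(op(k, b), plus(plus(true, k), op(m, true))).
MGU = { Y1 ↦ g(g(k, k), k), Y2 ↦ g(op(k, b), plus(plus(true, k), op(m, true))), X2 ↦ g(g(g(op(k, b), plus(plus(true, k), op(m, true))), g(g(k, k), k)), g(m, g(k, k))), W ↦ g(op(k, b), plus(plus(true, k), op(m, true))), Z ↦ plus(plus(true, k), op(m, true)), B ↦ k, A ↦ g(k, k), Q ↦ g(op(k, b), plus(plus(true, k), op(m, true))), T ↦ k }, so A ↦ g(k, k).

g(k, k)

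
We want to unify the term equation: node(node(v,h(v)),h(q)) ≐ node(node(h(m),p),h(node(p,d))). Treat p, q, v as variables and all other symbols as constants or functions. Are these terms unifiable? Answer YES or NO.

YES

Decompose node/2: node(v,h(v)) ≐ node(h(m),p),  h(q) ≐ h(node(p,d)).
Decompose node/2: v ≐ h(m),  h(v) ≐ p.
Bind v := h(m); substituting into the one remaining equation that mentions v gives: h(h(m)) ≐ p.
Bind p := h(h(m)); substituting into the remaining equation gives: h(q) ≐ h(node(h(h(m)),d)).
Decompose h/1: q ≐ node(h(h(m)),d).
Bind q := node(h(h(m)),d).
No equations remain and no clash or occurs-check failure arose, so a unifier exists.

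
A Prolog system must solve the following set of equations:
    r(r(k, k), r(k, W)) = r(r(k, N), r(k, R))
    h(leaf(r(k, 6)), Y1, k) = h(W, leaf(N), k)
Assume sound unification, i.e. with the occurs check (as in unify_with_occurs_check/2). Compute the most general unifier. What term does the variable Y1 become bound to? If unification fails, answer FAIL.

Decompose r/2: r(k, k) = r(k, N),  r(k, W) = r(k, R).
Decompose r/2: k = k,  k = N.
Delete trivial equation k = k.
Bind N := k; substituting into the one remaining equation that mentions N gives: h(leaf(r(k, 6)), Y1, k) = h(W, leaf(k), k).
Decompose r/2: k = k,  W = R.
Delete trivial equation k = k.
Bind W := R; substituting into the remaining equation gives: h(leaf(r(k, 6)), Y1, k) = h(R, leaf(k), k).
Decompose h/3: leaf(r(k, 6)) = R,  Y1 = leaf(k),  k = k.
Bind R := leaf(r(k, 6)); no other remaining equation mentions R. Substituting into the earlier binding gives W := leaf(r(k, 6)).
Bind Y1 := leaf(k); no other remaining equation mentions Y1.
Delete trivial equation k = k.
MGU = { N ↦ k, W ↦ leaf(r(k, 6)), R ↦ leaf(r(k, 6)), Y1 ↦ leaf(k) }, so Y1 ↦ leaf(k).

leaf(k)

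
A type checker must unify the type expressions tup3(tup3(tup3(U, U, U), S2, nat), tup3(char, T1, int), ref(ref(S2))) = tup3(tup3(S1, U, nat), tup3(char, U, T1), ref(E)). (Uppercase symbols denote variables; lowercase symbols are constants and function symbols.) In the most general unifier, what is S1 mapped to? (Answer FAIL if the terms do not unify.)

Decompose tup3/3: tup3(tup3(U, U, U), S2, nat) = tup3(S1, U, nat),  tup3(char, T1, int) = tup3(char, U, T1),  ref(ref(S2)) = ref(E).
Decompose tup3/3: tup3(U, U, U) = S1,  S2 = U,  nat = nat.
Bind S1 := tup3(U, U, U); no other remaining equation mentions S1.
Bind S2 := U; substituting into the one remaining equation that mentions S2 gives: ref(ref(U)) = ref(E).
Delete trivial equation nat = nat.
Decompose tup3/3: char = char,  T1 = U,  int = T1.
Delete trivial equation char = char.
Bind T1 := U; substituting into the one remaining equation that mentions T1 gives: int = U.
Bind U := int; substituting into the remaining equation gives: ref(ref(int)) = ref(E). Substituting into the earlier bindings gives S1 := tup3(int, int, int), S2 := int, T1 := int.
Decompose ref/1: ref(int) = E.
Bind E := ref(int).
MGU = { S1 -> tup3(int, int, int), S2 -> int, T1 -> int, U -> int, E -> ref(int) }, so S1 -> tup3(int, int, int).

tup3(int, int, int)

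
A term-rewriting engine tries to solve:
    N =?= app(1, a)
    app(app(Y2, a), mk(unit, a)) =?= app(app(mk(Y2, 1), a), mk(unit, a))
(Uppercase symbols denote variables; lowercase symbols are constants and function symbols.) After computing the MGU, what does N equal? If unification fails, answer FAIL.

FAIL

Bind N := app(1, a); no other remaining equation mentions N.
Decompose app/2: app(Y2, a) =?= app(mk(Y2, 1), a),  mk(unit, a) =?= mk(unit, a).
Decompose app/2: Y2 =?= mk(Y2, 1),  a =?= a.
Occurs check fails: Y2 occurs in mk(Y2, 1); the equation Y2 =?= mk(Y2, 1) has no finite solution.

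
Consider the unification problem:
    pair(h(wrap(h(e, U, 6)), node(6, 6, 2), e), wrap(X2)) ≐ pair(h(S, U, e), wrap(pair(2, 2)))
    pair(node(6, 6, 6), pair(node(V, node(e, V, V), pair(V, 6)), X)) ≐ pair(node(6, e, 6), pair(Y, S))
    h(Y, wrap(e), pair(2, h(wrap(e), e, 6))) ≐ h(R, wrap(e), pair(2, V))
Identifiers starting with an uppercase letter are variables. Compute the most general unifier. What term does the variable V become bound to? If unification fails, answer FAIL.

Decompose pair/2: h(wrap(h(e, U, 6)), node(6, 6, 2), e) ≐ h(S, U, e),  wrap(X2) ≐ wrap(pair(2, 2)).
Decompose h/3: wrap(h(e, U, 6)) ≐ S,  node(6, 6, 2) ≐ U,  e ≐ e.
Bind S := wrap(h(e, U, 6)); substituting into the one remaining equation that mentions S gives: pair(node(6, 6, 6), pair(node(V, node(e, V, V), pair(V, 6)), X)) ≐ pair(node(6, e, 6), pair(Y, wrap(h(e, U, 6)))).
Bind U := node(6, 6, 2); substituting into the one remaining equation that mentions U gives: pair(node(6, 6, 6), pair(node(V, node(e, V, V), pair(V, 6)), X)) ≐ pair(node(6, e, 6), pair(Y, wrap(h(e, node(6, 6, 2), 6)))). Substituting into the earlier binding gives S := wrap(h(e, node(6, 6, 2), 6)).
Delete trivial equation e ≐ e.
Decompose wrap/1: X2 ≐ pair(2, 2).
Bind X2 := pair(2, 2); no other remaining equation mentions X2.
Decompose pair/2: node(6, 6, 6) ≐ node(6, e, 6),  pair(node(V, node(e, V, V), pair(V, 6)), X) ≐ pair(Y, wrap(h(e, node(6, 6, 2), 6))).
Decompose node/3: 6 ≐ 6,  6 ≐ e,  6 ≐ 6.
Delete trivial equation 6 ≐ 6.
Clash: constants 6 and e differ; no unifier exists.

FAIL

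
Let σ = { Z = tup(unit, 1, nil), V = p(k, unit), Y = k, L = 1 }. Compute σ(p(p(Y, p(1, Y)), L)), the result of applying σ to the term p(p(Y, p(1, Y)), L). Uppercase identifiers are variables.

p(p(k, p(1, k)), 1)

Replace each occurrence of Y with k.
Replace each occurrence of L with 1.
Result: p(p(k, p(1, k)), 1).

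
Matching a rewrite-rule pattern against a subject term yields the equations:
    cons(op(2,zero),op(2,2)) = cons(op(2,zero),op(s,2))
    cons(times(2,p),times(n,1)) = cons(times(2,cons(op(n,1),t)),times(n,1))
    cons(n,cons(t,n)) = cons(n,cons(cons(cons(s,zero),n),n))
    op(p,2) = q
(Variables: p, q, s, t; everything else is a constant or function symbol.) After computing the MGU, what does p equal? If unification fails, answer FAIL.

cons(op(n,1),cons(cons(2,zero),n))

Decompose cons/2: op(2,zero) = op(2,zero),  op(2,2) = op(s,2).
Delete trivial equation op(2,zero) = op(2,zero).
Decompose op/2: 2 = s,  2 = 2.
Bind s := 2; substituting into the one remaining equation that mentions s gives: cons(n,cons(t,n)) = cons(n,cons(cons(cons(2,zero),n),n)).
Delete trivial equation 2 = 2.
Decompose cons/2: times(2,p) = times(2,cons(op(n,1),t)),  times(n,1) = times(n,1).
Decompose times/2: 2 = 2,  p = cons(op(n,1),t).
Delete trivial equation 2 = 2.
Bind p := cons(op(n,1),t); substituting into the one remaining equation that mentions p gives: op(cons(op(n,1),t),2) = q.
Delete trivial equation times(n,1) = times(n,1).
Decompose cons/2: n = n,  cons(t,n) = cons(cons(cons(2,zero),n),n).
Delete trivial equation n = n.
Decompose cons/2: t = cons(cons(2,zero),n),  n = n.
Bind t := cons(cons(2,zero),n); substituting into the one remaining equation that mentions t gives: op(cons(op(n,1),cons(cons(2,zero),n)),2) = q. Substituting into the earlier binding gives p := cons(op(n,1),cons(cons(2,zero),n)).
Delete trivial equation n = n.
Bind q := op(cons(op(n,1),cons(cons(2,zero),n)),2).
MGU = { s -> 2, p -> cons(op(n,1),cons(cons(2,zero),n)), t -> cons(cons(2,zero),n), q -> op(cons(op(n,1),cons(cons(2,zero),n)),2) }, so p -> cons(op(n,1),cons(cons(2,zero),n)).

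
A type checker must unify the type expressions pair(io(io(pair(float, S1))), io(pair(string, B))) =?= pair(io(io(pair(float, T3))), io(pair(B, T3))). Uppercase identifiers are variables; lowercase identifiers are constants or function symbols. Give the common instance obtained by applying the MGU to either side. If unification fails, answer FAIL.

Decompose pair/2: io(io(pair(float, S1))) =?= io(io(pair(float, T3))),  io(pair(string, B)) =?= io(pair(B, T3)).
Decompose io/1: io(pair(float, S1)) =?= io(pair(float, T3)).
Decompose io/1: pair(float, S1) =?= pair(float, T3).
Decompose pair/2: float =?= float,  S1 =?= T3.
Delete trivial equation float =?= float.
Bind S1 := T3; no other remaining equation mentions S1.
Decompose io/1: pair(string, B) =?= pair(B, T3).
Decompose pair/2: string =?= B,  B =?= T3.
Bind B := string; substituting into the remaining equation gives: string =?= T3.
Bind T3 := string. Substituting into the earlier binding gives S1 := string.
Applying the MGU to either side gives pair(io(io(pair(float, string))), io(pair(string, string))).

pair(io(io(pair(float, string))), io(pair(string, string)))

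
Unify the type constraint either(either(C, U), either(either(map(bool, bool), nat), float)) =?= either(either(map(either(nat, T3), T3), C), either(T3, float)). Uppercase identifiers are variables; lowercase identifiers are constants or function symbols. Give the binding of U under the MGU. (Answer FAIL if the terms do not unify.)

Decompose either/2: either(C, U) =?= either(map(either(nat, T3), T3), C),  either(either(map(bool, bool), nat), float) =?= either(T3, float).
Decompose either/2: C =?= map(either(nat, T3), T3),  U =?= C.
Bind C := map(either(nat, T3), T3); substituting into the one remaining equation that mentions C gives: U =?= map(either(nat, T3), T3).
Bind U := map(either(nat, T3), T3); no other remaining equation mentions U.
Decompose either/2: either(map(bool, bool), nat) =?= T3,  float =?= float.
Bind T3 := either(map(bool, bool), nat); no other remaining equation mentions T3. Substituting into the earlier bindings gives C := map(either(nat, either(map(bool, bool), nat)), either(map(bool, bool), nat)), U := map(either(nat, either(map(bool, bool), nat)), either(map(bool, bool), nat)).
Delete trivial equation float =?= float.
MGU = { C ↦ map(either(nat, either(map(bool, bool), nat)), either(map(bool, bool), nat)), U ↦ map(either(nat, either(map(bool, bool), nat)), either(map(bool, bool), nat)), T3 ↦ either(map(bool, bool), nat) }, so U ↦ map(either(nat, either(map(bool, bool), nat)), either(map(bool, bool), nat)).

map(either(nat, either(map(bool, bool), nat)), either(map(bool, bool), nat))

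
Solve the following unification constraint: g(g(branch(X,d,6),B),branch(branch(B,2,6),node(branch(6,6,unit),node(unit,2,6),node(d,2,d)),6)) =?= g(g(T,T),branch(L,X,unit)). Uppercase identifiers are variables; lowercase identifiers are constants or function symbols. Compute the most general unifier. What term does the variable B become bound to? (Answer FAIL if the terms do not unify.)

FAIL

Decompose g/2: g(branch(X,d,6),B) =?= g(T,T),  branch(branch(B,2,6),node(branch(6,6,unit),node(unit,2,6),node(d,2,d)),6) =?= branch(L,X,unit).
Decompose g/2: branch(X,d,6) =?= T,  B =?= T.
Bind T := branch(X,d,6); substituting into the one remaining equation that mentions T gives: B =?= branch(X,d,6).
Bind B := branch(X,d,6); substituting into the remaining equation gives: branch(branch(branch(X,d,6),2,6),node(branch(6,6,unit),node(unit,2,6),node(d,2,d)),6) =?= branch(L,X,unit).
Decompose branch/3: branch(branch(X,d,6),2,6) =?= L,  node(branch(6,6,unit),node(unit,2,6),node(d,2,d)) =?= X,  6 =?= unit.
Bind L := branch(branch(X,d,6),2,6); no other remaining equation mentions L.
Bind X := node(branch(6,6,unit),node(unit,2,6),node(d,2,d)); no other remaining equation mentions X. Substituting into the earlier bindings gives T := branch(node(branch(6,6,unit),node(unit,2,6),node(d,2,d)),d,6), B := branch(node(branch(6,6,unit),node(unit,2,6),node(d,2,d)),d,6), L := branch(branch(node(branch(6,6,unit),node(unit,2,6),node(d,2,d)),d,6),2,6).
Clash: constants 6 and unit differ; no unifier exists.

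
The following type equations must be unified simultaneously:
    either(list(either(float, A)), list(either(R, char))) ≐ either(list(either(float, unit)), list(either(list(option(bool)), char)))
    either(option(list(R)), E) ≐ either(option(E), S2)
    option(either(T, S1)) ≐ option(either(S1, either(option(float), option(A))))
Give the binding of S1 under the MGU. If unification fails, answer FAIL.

either(option(float), option(unit))

Decompose either/2: list(either(float, A)) ≐ list(either(float, unit)),  list(either(R, char)) ≐ list(either(list(option(bool)), char)).
Decompose list/1: either(float, A) ≐ either(float, unit).
Decompose either/2: float ≐ float,  A ≐ unit.
Delete trivial equation float ≐ float.
Bind A := unit; substituting into the one remaining equation that mentions A gives: option(either(T, S1)) ≐ option(either(S1, either(option(float), option(unit)))).
Decompose list/1: either(R, char) ≐ either(list(option(bool)), char).
Decompose either/2: R ≐ list(option(bool)),  char ≐ char.
Bind R := list(option(bool)); substituting into the one remaining equation that mentions R gives: either(option(list(list(option(bool)))), E) ≐ either(option(E), S2).
Delete trivial equation char ≐ char.
Decompose either/2: option(list(list(option(bool)))) ≐ option(E),  E ≐ S2.
Decompose option/1: list(list(option(bool))) ≐ E.
Bind E := list(list(option(bool))); substituting into the one remaining equation that mentions E gives: list(list(option(bool))) ≐ S2.
Bind S2 := list(list(option(bool))); no other remaining equation mentions S2.
Decompose option/1: either(T, S1) ≐ either(S1, either(option(float), option(unit))).
Decompose either/2: T ≐ S1,  S1 ≐ either(option(float), option(unit)).
Bind T := S1; no other remaining equation mentions T.
Bind S1 := either(option(float), option(unit)). Substituting into the earlier binding gives T := either(option(float), option(unit)).
MGU = { A -> unit, R -> list(option(bool)), E -> list(list(option(bool))), S2 -> list(list(option(bool))), T -> either(option(float), option(unit)), S1 -> either(option(float), option(unit)) }, so S1 -> either(option(float), option(unit)).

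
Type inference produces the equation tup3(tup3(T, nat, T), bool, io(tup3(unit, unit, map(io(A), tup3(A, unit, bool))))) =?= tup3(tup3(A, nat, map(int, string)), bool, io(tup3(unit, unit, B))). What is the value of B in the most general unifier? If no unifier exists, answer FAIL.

Decompose tup3/3: tup3(T, nat, T) =?= tup3(A, nat, map(int, string)),  bool =?= bool,  io(tup3(unit, unit, map(io(A), tup3(A, unit, bool)))) =?= io(tup3(unit, unit, B)).
Decompose tup3/3: T =?= A,  nat =?= nat,  T =?= map(int, string).
Bind T := A; substituting into the one remaining equation that mentions T gives: A =?= map(int, string).
Delete trivial equation nat =?= nat.
Bind A := map(int, string); substituting into the one remaining equation that mentions A gives: io(tup3(unit, unit, map(io(map(int, string)), tup3(map(int, string), unit, bool)))) =?= io(tup3(unit, unit, B)). Substituting into the earlier binding gives T := map(int, string).
Delete trivial equation bool =?= bool.
Decompose io/1: tup3(unit, unit, map(io(map(int, string)), tup3(map(int, string), unit, bool))) =?= tup3(unit, unit, B).
Decompose tup3/3: unit =?= unit,  unit =?= unit,  map(io(map(int, string)), tup3(map(int, string), unit, bool)) =?= B.
Delete trivial equation unit =?= unit.
Delete trivial equation unit =?= unit.
Bind B := map(io(map(int, string)), tup3(map(int, string), unit, bool)).
MGU = { T ↦ map(int, string), A ↦ map(int, string), B ↦ map(io(map(int, string)), tup3(map(int, string), unit, bool)) }, so B ↦ map(io(map(int, string)), tup3(map(int, string), unit, bool)).

map(io(map(int, string)), tup3(map(int, string), unit, bool))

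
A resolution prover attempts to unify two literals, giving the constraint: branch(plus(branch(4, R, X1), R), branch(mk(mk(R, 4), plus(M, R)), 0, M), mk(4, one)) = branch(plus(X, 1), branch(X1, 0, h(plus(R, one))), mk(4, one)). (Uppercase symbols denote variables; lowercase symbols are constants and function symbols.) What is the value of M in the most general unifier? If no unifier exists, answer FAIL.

h(plus(1, one))

Decompose branch/3: plus(branch(4, R, X1), R) = plus(X, 1),  branch(mk(mk(R, 4), plus(M, R)), 0, M) = branch(X1, 0, h(plus(R, one))),  mk(4, one) = mk(4, one).
Decompose plus/2: branch(4, R, X1) = X,  R = 1.
Bind X := branch(4, R, X1); no other remaining equation mentions X.
Bind R := 1; substituting into the one remaining equation that mentions R gives: branch(mk(mk(1, 4), plus(M, 1)), 0, M) = branch(X1, 0, h(plus(1, one))). Substituting into the earlier binding gives X := branch(4, 1, X1).
Decompose branch/3: mk(mk(1, 4), plus(M, 1)) = X1,  0 = 0,  M = h(plus(1, one)).
Bind X1 := mk(mk(1, 4), plus(M, 1)); no other remaining equation mentions X1. Substituting into the earlier binding gives X := branch(4, 1, mk(mk(1, 4), plus(M, 1))).
Delete trivial equation 0 = 0.
Bind M := h(plus(1, one)); no other remaining equation mentions M. Substituting into the earlier bindings gives X := branch(4, 1, mk(mk(1, 4), plus(h(plus(1, one)), 1))), X1 := mk(mk(1, 4), plus(h(plus(1, one)), 1)).
Delete trivial equation mk(4, one) = mk(4, one).
MGU = { X := branch(4, 1, mk(mk(1, 4), plus(h(plus(1, one)), 1))), R := 1, X1 := mk(mk(1, 4), plus(h(plus(1, one)), 1)), M := h(plus(1, one)) }, so M := h(plus(1, one)).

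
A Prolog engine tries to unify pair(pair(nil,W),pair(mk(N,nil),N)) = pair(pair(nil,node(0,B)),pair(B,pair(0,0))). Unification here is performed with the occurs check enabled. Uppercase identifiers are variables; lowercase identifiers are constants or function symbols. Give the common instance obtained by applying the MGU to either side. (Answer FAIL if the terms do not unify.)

Decompose pair/2: pair(nil,W) = pair(nil,node(0,B)),  pair(mk(N,nil),N) = pair(B,pair(0,0)).
Decompose pair/2: nil = nil,  W = node(0,B).
Delete trivial equation nil = nil.
Bind W := node(0,B); no other remaining equation mentions W.
Decompose pair/2: mk(N,nil) = B,  N = pair(0,0).
Bind B := mk(N,nil); no other remaining equation mentions B. Substituting into the earlier binding gives W := node(0,mk(N,nil)).
Bind N := pair(0,0). Substituting into the earlier bindings gives W := node(0,mk(pair(0,0),nil)), B := mk(pair(0,0),nil).
Applying the MGU to either side gives pair(pair(nil,node(0,mk(pair(0,0),nil))),pair(mk(pair(0,0),nil),pair(0,0))).

pair(pair(nil,node(0,mk(pair(0,0),nil))),pair(mk(pair(0,0),nil),pair(0,0)))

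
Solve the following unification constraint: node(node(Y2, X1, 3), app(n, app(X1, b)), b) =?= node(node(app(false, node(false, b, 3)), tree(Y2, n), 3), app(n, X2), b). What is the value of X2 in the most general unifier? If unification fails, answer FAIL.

Decompose node/3: node(Y2, X1, 3) =?= node(app(false, node(false, b, 3)), tree(Y2, n), 3),  app(n, app(X1, b)) =?= app(n, X2),  b =?= b.
Decompose node/3: Y2 =?= app(false, node(false, b, 3)),  X1 =?= tree(Y2, n),  3 =?= 3.
Bind Y2 := app(false, node(false, b, 3)); substituting into the one remaining equation that mentions Y2 gives: X1 =?= tree(app(false, node(false, b, 3)), n).
Bind X1 := tree(app(false, node(false, b, 3)), n); substituting into the one remaining equation that mentions X1 gives: app(n, app(tree(app(false, node(false, b, 3)), n), b)) =?= app(n, X2).
Delete trivial equation 3 =?= 3.
Decompose app/2: n =?= n,  app(tree(app(false, node(false, b, 3)), n), b) =?= X2.
Delete trivial equation n =?= n.
Bind X2 := app(tree(app(false, node(false, b, 3)), n), b); no other remaining equation mentions X2.
Delete trivial equation b =?= b.
MGU = { Y2 ↦ app(false, node(false, b, 3)), X1 ↦ tree(app(false, node(false, b, 3)), n), X2 ↦ app(tree(app(false, node(false, b, 3)), n), b) }, so X2 ↦ app(tree(app(false, node(false, b, 3)), n), b).

app(tree(app(false, node(false, b, 3)), n), b)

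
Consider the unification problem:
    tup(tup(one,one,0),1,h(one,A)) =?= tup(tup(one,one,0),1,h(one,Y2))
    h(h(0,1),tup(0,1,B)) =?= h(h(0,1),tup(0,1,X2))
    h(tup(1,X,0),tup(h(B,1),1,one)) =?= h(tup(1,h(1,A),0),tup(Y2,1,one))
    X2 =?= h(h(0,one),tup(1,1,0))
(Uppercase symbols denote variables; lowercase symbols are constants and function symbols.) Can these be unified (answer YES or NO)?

YES

Decompose tup/3: tup(one,one,0) =?= tup(one,one,0),  1 =?= 1,  h(one,A) =?= h(one,Y2).
Delete trivial equation tup(one,one,0) =?= tup(one,one,0).
Delete trivial equation 1 =?= 1.
Decompose h/2: one =?= one,  A =?= Y2.
Delete trivial equation one =?= one.
Bind A := Y2; substituting into the one remaining equation that mentions A gives: h(tup(1,X,0),tup(h(B,1),1,one)) =?= h(tup(1,h(1,Y2),0),tup(Y2,1,one)).
Decompose h/2: h(0,1) =?= h(0,1),  tup(0,1,B) =?= tup(0,1,X2).
Delete trivial equation h(0,1) =?= h(0,1).
Decompose tup/3: 0 =?= 0,  1 =?= 1,  B =?= X2.
Delete trivial equation 0 =?= 0.
Delete trivial equation 1 =?= 1.
Bind B := X2; substituting into the one remaining equation that mentions B gives: h(tup(1,X,0),tup(h(X2,1),1,one)) =?= h(tup(1,h(1,Y2),0),tup(Y2,1,one)).
Decompose h/2: tup(1,X,0) =?= tup(1,h(1,Y2),0),  tup(h(X2,1),1,one) =?= tup(Y2,1,one).
Decompose tup/3: 1 =?= 1,  X =?= h(1,Y2),  0 =?= 0.
Delete trivial equation 1 =?= 1.
Bind X := h(1,Y2); no other remaining equation mentions X.
Delete trivial equation 0 =?= 0.
Decompose tup/3: h(X2,1) =?= Y2,  1 =?= 1,  one =?= one.
Bind Y2 := h(X2,1); no other remaining equation mentions Y2. Substituting into the earlier bindings gives A := h(X2,1), X := h(1,h(X2,1)).
Delete trivial equation 1 =?= 1.
Delete trivial equation one =?= one.
Bind X2 := h(h(0,one),tup(1,1,0)). Substituting into the earlier bindings gives A := h(h(h(0,one),tup(1,1,0)),1), B := h(h(0,one),tup(1,1,0)), X := h(1,h(h(h(0,one),tup(1,1,0)),1)), Y2 := h(h(h(0,one),tup(1,1,0)),1).
No equations remain and no clash or occurs-check failure arose, so a unifier exists.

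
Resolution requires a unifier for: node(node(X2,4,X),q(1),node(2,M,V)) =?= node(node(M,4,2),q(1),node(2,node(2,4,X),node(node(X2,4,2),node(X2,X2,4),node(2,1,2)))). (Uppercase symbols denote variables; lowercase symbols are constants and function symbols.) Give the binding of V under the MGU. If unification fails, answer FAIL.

Decompose node/3: node(X2,4,X) =?= node(M,4,2),  q(1) =?= q(1),  node(2,M,V) =?= node(2,node(2,4,X),node(node(X2,4,2),node(X2,X2,4),node(2,1,2))).
Decompose node/3: X2 =?= M,  4 =?= 4,  X =?= 2.
Bind X2 := M; substituting into the one remaining equation that mentions X2 gives: node(2,M,V) =?= node(2,node(2,4,X),node(node(M,4,2),node(M,M,4),node(2,1,2))).
Delete trivial equation 4 =?= 4.
Bind X := 2; substituting into the one remaining equation that mentions X gives: node(2,M,V) =?= node(2,node(2,4,2),node(node(M,4,2),node(M,M,4),node(2,1,2))).
Delete trivial equation q(1) =?= q(1).
Decompose node/3: 2 =?= 2,  M =?= node(2,4,2),  V =?= node(node(M,4,2),node(M,M,4),node(2,1,2)).
Delete trivial equation 2 =?= 2.
Bind M := node(2,4,2); substituting into the remaining equation gives: V =?= node(node(node(2,4,2),4,2),node(node(2,4,2),node(2,4,2),4),node(2,1,2)). Substituting into the earlier binding gives X2 := node(2,4,2).
Bind V := node(node(node(2,4,2),4,2),node(node(2,4,2),node(2,4,2),4),node(2,1,2)).
MGU = { X2 := node(2,4,2), X := 2, M := node(2,4,2), V := node(node(node(2,4,2),4,2),node(node(2,4,2),node(2,4,2),4),node(2,1,2)) }, so V := node(node(node(2,4,2),4,2),node(node(2,4,2),node(2,4,2),4),node(2,1,2)).

node(node(node(2,4,2),4,2),node(node(2,4,2),node(2,4,2),4),node(2,1,2))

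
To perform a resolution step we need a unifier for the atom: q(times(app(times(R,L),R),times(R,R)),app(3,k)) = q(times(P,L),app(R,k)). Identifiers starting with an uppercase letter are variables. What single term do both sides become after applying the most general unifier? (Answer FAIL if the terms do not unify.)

Decompose q/2: times(app(times(R,L),R),times(R,R)) = times(P,L),  app(3,k) = app(R,k).
Decompose times/2: app(times(R,L),R) = P,  times(R,R) = L.
Bind P := app(times(R,L),R); no other remaining equation mentions P.
Bind L := times(R,R); no other remaining equation mentions L. Substituting into the earlier binding gives P := app(times(R,times(R,R)),R).
Decompose app/2: 3 = R,  k = k.
Bind R := 3; no other remaining equation mentions R. Substituting into the earlier bindings gives P := app(times(3,times(3,3)),3), L := times(3,3).
Delete trivial equation k = k.
Applying the MGU to either side gives q(times(app(times(3,times(3,3)),3),times(3,3)),app(3,k)).

q(times(app(times(3,times(3,3)),3),times(3,3)),app(3,k))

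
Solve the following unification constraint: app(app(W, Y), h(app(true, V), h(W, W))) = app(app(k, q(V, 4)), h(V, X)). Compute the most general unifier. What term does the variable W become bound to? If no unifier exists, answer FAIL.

Decompose app/2: app(W, Y) = app(k, q(V, 4)),  h(app(true, V), h(W, W)) = h(V, X).
Decompose app/2: W = k,  Y = q(V, 4).
Bind W := k; substituting into the one remaining equation that mentions W gives: h(app(true, V), h(k, k)) = h(V, X).
Bind Y := q(V, 4); no other remaining equation mentions Y.
Decompose h/2: app(true, V) = V,  h(k, k) = X.
Occurs check fails: V occurs in app(true, V); the equation V = app(true, V) has no finite solution.

FAIL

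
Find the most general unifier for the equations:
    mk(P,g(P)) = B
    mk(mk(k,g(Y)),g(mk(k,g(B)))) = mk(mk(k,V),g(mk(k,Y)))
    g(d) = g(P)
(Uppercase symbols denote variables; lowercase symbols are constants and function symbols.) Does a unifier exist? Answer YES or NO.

Bind B := mk(P,g(P)); substituting into the one remaining equation that mentions B gives: mk(mk(k,g(Y)),g(mk(k,g(mk(P,g(P)))))) = mk(mk(k,V),g(mk(k,Y))).
Decompose mk/2: mk(k,g(Y)) = mk(k,V),  g(mk(k,g(mk(P,g(P))))) = g(mk(k,Y)).
Decompose mk/2: k = k,  g(Y) = V.
Delete trivial equation k = k.
Bind V := g(Y); no other remaining equation mentions V.
Decompose g/1: mk(k,g(mk(P,g(P)))) = mk(k,Y).
Decompose mk/2: k = k,  g(mk(P,g(P))) = Y.
Delete trivial equation k = k.
Bind Y := g(mk(P,g(P))); no other remaining equation mentions Y. Substituting into the earlier binding gives V := g(g(mk(P,g(P)))).
Decompose g/1: d = P.
Bind P := d. Substituting into the earlier bindings gives B := mk(d,g(d)), V := g(g(mk(d,g(d)))), Y := g(mk(d,g(d))).
No equations remain and no clash or occurs-check failure arose, so a unifier exists.

YES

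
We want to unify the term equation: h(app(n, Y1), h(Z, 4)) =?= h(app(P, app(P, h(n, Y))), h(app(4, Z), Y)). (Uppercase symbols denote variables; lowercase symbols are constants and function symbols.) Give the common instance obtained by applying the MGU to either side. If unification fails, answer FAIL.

FAIL

Decompose h/2: app(n, Y1) =?= app(P, app(P, h(n, Y))),  h(Z, 4) =?= h(app(4, Z), Y).
Decompose app/2: n =?= P,  Y1 =?= app(P, h(n, Y)).
Bind P := n; substituting into the one remaining equation that mentions P gives: Y1 =?= app(n, h(n, Y)).
Bind Y1 := app(n, h(n, Y)); no other remaining equation mentions Y1.
Decompose h/2: Z =?= app(4, Z),  4 =?= Y.
Occurs check fails: Z occurs in app(4, Z); the equation Z =?= app(4, Z) has no finite solution.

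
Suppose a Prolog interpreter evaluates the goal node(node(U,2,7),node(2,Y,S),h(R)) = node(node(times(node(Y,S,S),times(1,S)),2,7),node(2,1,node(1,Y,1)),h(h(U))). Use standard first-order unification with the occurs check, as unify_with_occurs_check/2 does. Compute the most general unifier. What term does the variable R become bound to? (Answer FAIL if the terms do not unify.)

Decompose node/3: node(U,2,7) = node(times(node(Y,S,S),times(1,S)),2,7),  node(2,Y,S) = node(2,1,node(1,Y,1)),  h(R) = h(h(U)).
Decompose node/3: U = times(node(Y,S,S),times(1,S)),  2 = 2,  7 = 7.
Bind U := times(node(Y,S,S),times(1,S)); substituting into the one remaining equation that mentions U gives: h(R) = h(h(times(node(Y,S,S),times(1,S)))).
Delete trivial equation 2 = 2.
Delete trivial equation 7 = 7.
Decompose node/3: 2 = 2,  Y = 1,  S = node(1,Y,1).
Delete trivial equation 2 = 2.
Bind Y := 1; substituting into the remaining equations gives: S = node(1,1,1),  h(R) = h(h(times(node(1,S,S),times(1,S)))). Substituting into the earlier binding gives U := times(node(1,S,S),times(1,S)).
Bind S := node(1,1,1); substituting into the remaining equation gives: h(R) = h(h(times(node(1,node(1,1,1),node(1,1,1)),times(1,node(1,1,1))))). Substituting into the earlier binding gives U := times(node(1,node(1,1,1),node(1,1,1)),times(1,node(1,1,1))).
Decompose h/1: R = h(times(node(1,node(1,1,1),node(1,1,1)),times(1,node(1,1,1)))).
Bind R := h(times(node(1,node(1,1,1),node(1,1,1)),times(1,node(1,1,1)))).
MGU = { U -> times(node(1,node(1,1,1),node(1,1,1)),times(1,node(1,1,1))), Y -> 1, S -> node(1,1,1), R -> h(times(node(1,node(1,1,1),node(1,1,1)),times(1,node(1,1,1)))) }, so R -> h(times(node(1,node(1,1,1),node(1,1,1)),times(1,node(1,1,1)))).

h(times(node(1,node(1,1,1),node(1,1,1)),times(1,node(1,1,1))))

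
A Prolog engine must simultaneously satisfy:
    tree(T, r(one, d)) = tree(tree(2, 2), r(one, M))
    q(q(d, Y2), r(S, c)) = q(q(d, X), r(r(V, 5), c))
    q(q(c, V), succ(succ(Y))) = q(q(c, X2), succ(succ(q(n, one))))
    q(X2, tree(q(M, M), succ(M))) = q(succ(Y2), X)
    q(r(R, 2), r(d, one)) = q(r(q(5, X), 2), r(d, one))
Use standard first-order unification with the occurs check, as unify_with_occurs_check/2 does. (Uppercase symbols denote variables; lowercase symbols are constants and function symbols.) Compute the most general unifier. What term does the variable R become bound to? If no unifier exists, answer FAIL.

q(5, tree(q(d, d), succ(d)))

Decompose tree/2: T = tree(2, 2),  r(one, d) = r(one, M).
Bind T := tree(2, 2); no other remaining equation mentions T.
Decompose r/2: one = one,  d = M.
Delete trivial equation one = one.
Bind M := d; substituting into the one remaining equation that mentions M gives: q(X2, tree(q(d, d), succ(d))) = q(succ(Y2), X).
Decompose q/2: q(d, Y2) = q(d, X),  r(S, c) = r(r(V, 5), c).
Decompose q/2: d = d,  Y2 = X.
Delete trivial equation d = d.
Bind Y2 := X; substituting into the one remaining equation that mentions Y2 gives: q(X2, tree(q(d, d), succ(d))) = q(succ(X), X).
Decompose r/2: S = r(V, 5),  c = c.
Bind S := r(V, 5); no other remaining equation mentions S.
Delete trivial equation c = c.
Decompose q/2: q(c, V) = q(c, X2),  succ(succ(Y)) = succ(succ(q(n, one))).
Decompose q/2: c = c,  V = X2.
Delete trivial equation c = c.
Bind V := X2; no other remaining equation mentions V. Substituting into the earlier binding gives S := r(X2, 5).
Decompose succ/1: succ(Y) = succ(q(n, one)).
Decompose succ/1: Y = q(n, one).
Bind Y := q(n, one); no other remaining equation mentions Y.
Decompose q/2: X2 = succ(X),  tree(q(d, d), succ(d)) = X.
Bind X2 := succ(X); no other remaining equation mentions X2. Substituting into the earlier bindings gives S := r(succ(X), 5), V := succ(X).
Bind X := tree(q(d, d), succ(d)); substituting into the remaining equation gives: q(r(R, 2), r(d, one)) = q(r(q(5, tree(q(d, d), succ(d))), 2), r(d, one)). Substituting into the earlier bindings gives Y2 := tree(q(d, d), succ(d)), S := r(succ(tree(q(d, d), succ(d))), 5), V := succ(tree(q(d, d), succ(d))), X2 := succ(tree(q(d, d), succ(d))).
Decompose q/2: r(R, 2) = r(q(5, tree(q(d, d), succ(d))), 2),  r(d, one) = r(d, one).
Decompose r/2: R = q(5, tree(q(d, d), succ(d))),  2 = 2.
Bind R := q(5, tree(q(d, d), succ(d))); no other remaining equation mentions R.
Delete trivial equation 2 = 2.
Delete trivial equation r(d, one) = r(d, one).
MGU = { T -> tree(2, 2), M -> d, Y2 -> tree(q(d, d), succ(d)), S -> r(succ(tree(q(d, d), succ(d))), 5), V -> succ(tree(q(d, d), succ(d))), Y -> q(n, one), X2 -> succ(tree(q(d, d), succ(d))), X -> tree(q(d, d), succ(d)), R -> q(5, tree(q(d, d), succ(d))) }, so R -> q(5, tree(q(d, d), succ(d))).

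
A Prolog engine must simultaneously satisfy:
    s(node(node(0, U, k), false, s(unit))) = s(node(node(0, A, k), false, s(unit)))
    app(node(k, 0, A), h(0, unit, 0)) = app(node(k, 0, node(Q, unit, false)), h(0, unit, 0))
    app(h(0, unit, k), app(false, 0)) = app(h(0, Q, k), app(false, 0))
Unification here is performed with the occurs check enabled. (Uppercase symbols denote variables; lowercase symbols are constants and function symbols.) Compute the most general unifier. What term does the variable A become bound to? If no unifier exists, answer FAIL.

Decompose s/1: node(node(0, U, k), false, s(unit)) = node(node(0, A, k), false, s(unit)).
Decompose node/3: node(0, U, k) = node(0, A, k),  false = false,  s(unit) = s(unit).
Decompose node/3: 0 = 0,  U = A,  k = k.
Delete trivial equation 0 = 0.
Bind U := A; no other remaining equation mentions U.
Delete trivial equation k = k.
Delete trivial equation false = false.
Delete trivial equation s(unit) = s(unit).
Decompose app/2: node(k, 0, A) = node(k, 0, node(Q, unit, false)),  h(0, unit, 0) = h(0, unit, 0).
Decompose node/3: k = k,  0 = 0,  A = node(Q, unit, false).
Delete trivial equation k = k.
Delete trivial equation 0 = 0.
Bind A := node(Q, unit, false); no other remaining equation mentions A. Substituting into the earlier binding gives U := node(Q, unit, false).
Delete trivial equation h(0, unit, 0) = h(0, unit, 0).
Decompose app/2: h(0, unit, k) = h(0, Q, k),  app(false, 0) = app(false, 0).
Decompose h/3: 0 = 0,  unit = Q,  k = k.
Delete trivial equation 0 = 0.
Bind Q := unit; no other remaining equation mentions Q. Substituting into the earlier bindings gives U := node(unit, unit, false), A := node(unit, unit, false).
Delete trivial equation k = k.
Delete trivial equation app(false, 0) = app(false, 0).
MGU = { U = node(unit, unit, false), A = node(unit, unit, false), Q = unit }, so A = node(unit, unit, false).

node(unit, unit, false)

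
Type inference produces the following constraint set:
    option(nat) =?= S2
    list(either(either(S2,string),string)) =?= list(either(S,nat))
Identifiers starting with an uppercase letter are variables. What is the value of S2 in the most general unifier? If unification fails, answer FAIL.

FAIL

Bind S2 := option(nat); substituting into the remaining equation gives: list(either(either(option(nat),string),string)) =?= list(either(S,nat)).
Decompose list/1: either(either(option(nat),string),string) =?= either(S,nat).
Decompose either/2: either(option(nat),string) =?= S,  string =?= nat.
Bind S := either(option(nat),string); no other remaining equation mentions S.
Clash: constants string and nat differ; no unifier exists.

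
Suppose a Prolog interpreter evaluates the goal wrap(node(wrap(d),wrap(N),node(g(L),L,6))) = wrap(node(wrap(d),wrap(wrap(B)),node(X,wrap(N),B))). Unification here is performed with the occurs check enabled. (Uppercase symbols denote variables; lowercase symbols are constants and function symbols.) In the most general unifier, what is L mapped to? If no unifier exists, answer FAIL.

Decompose wrap/1: node(wrap(d),wrap(N),node(g(L),L,6)) = node(wrap(d),wrap(wrap(B)),node(X,wrap(N),B)).
Decompose node/3: wrap(d) = wrap(d),  wrap(N) = wrap(wrap(B)),  node(g(L),L,6) = node(X,wrap(N),B).
Delete trivial equation wrap(d) = wrap(d).
Decompose wrap/1: N = wrap(B).
Bind N := wrap(B); substituting into the remaining equation gives: node(g(L),L,6) = node(X,wrap(wrap(B)),B).
Decompose node/3: g(L) = X,  L = wrap(wrap(B)),  6 = B.
Bind X := g(L); no other remaining equation mentions X.
Bind L := wrap(wrap(B)); no other remaining equation mentions L. Substituting into the earlier binding gives X := g(wrap(wrap(B))).
Bind B := 6. Substituting into the earlier bindings gives N := wrap(6), X := g(wrap(wrap(6))), L := wrap(wrap(6)).
MGU = { N = wrap(6), X = g(wrap(wrap(6))), L = wrap(wrap(6)), B = 6 }, so L = wrap(wrap(6)).

wrap(wrap(6))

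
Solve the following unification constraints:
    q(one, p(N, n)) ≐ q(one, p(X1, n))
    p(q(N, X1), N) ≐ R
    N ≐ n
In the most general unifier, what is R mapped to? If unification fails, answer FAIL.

Decompose q/2: one ≐ one,  p(N, n) ≐ p(X1, n).
Delete trivial equation one ≐ one.
Decompose p/2: N ≐ X1,  n ≐ n.
Bind N := X1; substituting into the 2 remaining equations that mention N gives: p(q(X1, X1), X1) ≐ R,  X1 ≐ n.
Delete trivial equation n ≐ n.
Bind R := p(q(X1, X1), X1); no other remaining equation mentions R.
Bind X1 := n. Substituting into the earlier bindings gives N := n, R := p(q(n, n), n).
MGU = { N := n, R := p(q(n, n), n), X1 := n }, so R := p(q(n, n), n).

p(q(n, n), n)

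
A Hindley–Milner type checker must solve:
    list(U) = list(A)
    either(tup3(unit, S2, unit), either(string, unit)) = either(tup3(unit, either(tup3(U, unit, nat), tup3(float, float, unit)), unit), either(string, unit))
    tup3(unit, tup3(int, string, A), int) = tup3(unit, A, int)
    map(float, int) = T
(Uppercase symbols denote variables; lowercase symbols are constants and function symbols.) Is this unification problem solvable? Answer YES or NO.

NO

Decompose list/1: U = A.
Bind U := A; substituting into the one remaining equation that mentions U gives: either(tup3(unit, S2, unit), either(string, unit)) = either(tup3(unit, either(tup3(A, unit, nat), tup3(float, float, unit)), unit), either(string, unit)).
Decompose either/2: tup3(unit, S2, unit) = tup3(unit, either(tup3(A, unit, nat), tup3(float, float, unit)), unit),  either(string, unit) = either(string, unit).
Decompose tup3/3: unit = unit,  S2 = either(tup3(A, unit, nat), tup3(float, float, unit)),  unit = unit.
Delete trivial equation unit = unit.
Bind S2 := either(tup3(A, unit, nat), tup3(float, float, unit)); no other remaining equation mentions S2.
Delete trivial equation unit = unit.
Delete trivial equation either(string, unit) = either(string, unit).
Decompose tup3/3: unit = unit,  tup3(int, string, A) = A,  int = int.
Delete trivial equation unit = unit.
Occurs check fails: A occurs in tup3(int, string, A); the equation A = tup3(int, string, A) has no finite solution.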